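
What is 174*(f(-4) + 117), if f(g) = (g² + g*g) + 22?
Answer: 29754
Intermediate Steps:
f(g) = 22 + 2*g² (f(g) = (g² + g²) + 22 = 2*g² + 22 = 22 + 2*g²)
174*(f(-4) + 117) = 174*((22 + 2*(-4)²) + 117) = 174*((22 + 2*16) + 117) = 174*((22 + 32) + 117) = 174*(54 + 117) = 174*171 = 29754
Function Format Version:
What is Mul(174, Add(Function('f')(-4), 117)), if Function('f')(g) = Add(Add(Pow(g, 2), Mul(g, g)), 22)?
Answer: 29754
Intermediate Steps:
Function('f')(g) = Add(22, Mul(2, Pow(g, 2))) (Function('f')(g) = Add(Add(Pow(g, 2), Pow(g, 2)), 22) = Add(Mul(2, Pow(g, 2)), 22) = Add(22, Mul(2, Pow(g, 2))))
Mul(174, Add(Function('f')(-4), 117)) = Mul(174, Add(Add(22, Mul(2, Pow(-4, 2))), 117)) = Mul(174, Add(Add(22, Mul(2, 16)), 117)) = Mul(174, Add(Add(22, 32), 117)) = Mul(174, Add(54, 117)) = Mul(174, 171) = 29754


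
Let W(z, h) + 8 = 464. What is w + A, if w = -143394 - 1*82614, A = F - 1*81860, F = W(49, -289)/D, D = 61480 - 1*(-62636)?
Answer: -3184278686/10343 ≈ -3.0787e+5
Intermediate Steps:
D = 124116 (D = 61480 + 62636 = 124116)
W(z, h) = 456 (W(z, h) = -8 + 464 = 456)
F = 38/10343 (F = 456/124116 = 456*(1/124116) = 38/10343 ≈ 0.0036740)
A = -846677942/10343 (A = 38/10343 - 1*81860 = 38/10343 - 81860 = -846677942/10343 ≈ -81860.)
w = -226008 (w = -143394 - 82614 = -226008)
w + A = -226008 - 846677942/10343 = -3184278686/10343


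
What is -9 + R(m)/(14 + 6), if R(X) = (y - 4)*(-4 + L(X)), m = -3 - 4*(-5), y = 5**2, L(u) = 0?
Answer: -66/5 ≈ -13.200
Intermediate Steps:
y = 25
m = 17 (m = -3 + 20 = 17)
R(X) = -84 (R(X) = (25 - 4)*(-4 + 0) = 21*(-4) = -84)
-9 + R(m)/(14 + 6) = -9 - 84/(14 + 6) = -9 - 84/20 = -9 - 84*1/20 = -9 - 21/5 = -66/5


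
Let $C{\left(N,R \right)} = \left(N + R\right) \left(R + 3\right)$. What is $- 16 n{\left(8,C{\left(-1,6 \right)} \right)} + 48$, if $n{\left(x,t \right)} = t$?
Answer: $-672$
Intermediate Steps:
$C{\left(N,R \right)} = \left(3 + R\right) \left(N + R\right)$ ($C{\left(N,R \right)} = \left(N + R\right) \left(3 + R\right) = \left(3 + R\right) \left(N + R\right)$)
$- 16 n{\left(8,C{\left(-1,6 \right)} \right)} + 48 = - 16 \left(6^{2} + 3 \left(-1\right) + 3 \cdot 6 - 6\right) + 48 = - 16 \left(36 - 3 + 18 - 6\right) + 48 = \left(-16\right) 45 + 48 = -720 + 48 = -672$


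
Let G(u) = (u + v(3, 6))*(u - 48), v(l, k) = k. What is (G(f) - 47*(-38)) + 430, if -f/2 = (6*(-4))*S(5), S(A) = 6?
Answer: 72776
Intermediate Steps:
f = 288 (f = -2*6*(-4)*6 = -(-48)*6 = -2*(-144) = 288)
G(u) = (-48 + u)*(6 + u) (G(u) = (u + 6)*(u - 48) = (6 + u)*(-48 + u) = (-48 + u)*(6 + u))
(G(f) - 47*(-38)) + 430 = ((-288 + 288² - 42*288) - 47*(-38)) + 430 = ((-288 + 82944 - 12096) + 1786) + 430 = (70560 + 1786) + 430 = 72346 + 430 = 72776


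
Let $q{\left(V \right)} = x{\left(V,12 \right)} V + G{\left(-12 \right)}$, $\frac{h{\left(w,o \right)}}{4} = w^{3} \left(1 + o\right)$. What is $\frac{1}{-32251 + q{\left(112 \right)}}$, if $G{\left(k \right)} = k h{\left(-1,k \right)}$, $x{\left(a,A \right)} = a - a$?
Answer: $- \frac{1}{32779} \approx -3.0507 \cdot 10^{-5}$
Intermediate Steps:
$x{\left(a,A \right)} = 0$
$h{\left(w,o \right)} = 4 w^{3} \left(1 + o\right)$
$G{\left(k \right)} = k \left(-4 - 4 k\right)$ ($G{\left(k \right)} = k 4 \left(-1\right)^{3} \left(1 + k\right) = k 4 \left(-1\right) \left(1 + k\right) = k \left(-4 - 4 k\right)$)
$q{\left(V \right)} = -528$ ($q{\left(V \right)} = 0 V + 4 \left(-12\right) \left(-1 - -12\right) = 0 + 4 \left(-12\right) \left(-1 + 12\right) = 0 + 4 \left(-12\right) 11 = 0 - 528 = -528$)
$\frac{1}{-32251 + q{\left(112 \right)}} = \frac{1}{-32251 - 528} = \frac{1}{-32779} = - \frac{1}{32779}$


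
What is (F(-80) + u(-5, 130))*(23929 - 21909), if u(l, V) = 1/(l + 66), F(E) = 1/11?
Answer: 145440/671 ≈ 216.75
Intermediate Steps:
F(E) = 1/11
u(l, V) = 1/(66 + l)
(F(-80) + u(-5, 130))*(23929 - 21909) = (1/11 + 1/(66 - 5))*(23929 - 21909) = (1/11 + 1/61)*2020 = (72/671)*2020 = 145440/671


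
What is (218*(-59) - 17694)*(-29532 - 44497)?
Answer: 2262030124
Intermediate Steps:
(218*(-59) - 17694)*(-29532 - 44497) = (-12862 - 17694)*(-74029) = -30556*(-74029) = 2262030124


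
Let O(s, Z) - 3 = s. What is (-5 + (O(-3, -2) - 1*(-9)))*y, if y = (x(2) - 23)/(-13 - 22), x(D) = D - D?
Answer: 92/35 ≈ 2.6286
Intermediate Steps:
O(s, Z) = 3 + s
x(D) = 0
y = 23/35 (y = (0 - 23)/(-13 - 22) = -23/(-35) = -23*(-1/35) = 23/35 ≈ 0.65714)
(-5 + (O(-3, -2) - 1*(-9)))*y = (-5 + ((3 - 3) - 1*(-9)))*(23/35) = (-5 + (0 + 9))*(23/35) = (-5 + 9)*(23/35) = 4*(23/35) = 92/35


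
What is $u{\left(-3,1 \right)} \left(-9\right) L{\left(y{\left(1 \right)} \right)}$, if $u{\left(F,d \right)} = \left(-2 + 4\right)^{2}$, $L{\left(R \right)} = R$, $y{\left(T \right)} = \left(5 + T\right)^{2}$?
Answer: $-1296$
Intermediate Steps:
$u{\left(F,d \right)} = 4$ ($u{\left(F,d \right)} = 2^{2} = 4$)
$u{\left(-3,1 \right)} \left(-9\right) L{\left(y{\left(1 \right)} \right)} = 4 \left(-9\right) \left(5 + 1\right)^{2} = - 36 \cdot 6^{2} = \left(-36\right) 36 = -1296$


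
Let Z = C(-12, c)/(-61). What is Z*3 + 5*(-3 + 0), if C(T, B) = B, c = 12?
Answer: -951/61 ≈ -15.590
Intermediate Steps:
Z = -12/61 (Z = 12/(-61) = 12*(-1/61) = -12/61 ≈ -0.19672)
Z*3 + 5*(-3 + 0) = -12/61*3 + 5*(-3 + 0) = -36/61 + 5*(-3) = -36/61 - 15 = -951/61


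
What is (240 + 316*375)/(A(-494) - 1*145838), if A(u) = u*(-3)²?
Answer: -29685/37571 ≈ -0.79010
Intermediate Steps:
A(u) = 9*u (A(u) = u*9 = 9*u)
(240 + 316*375)/(A(-494) - 1*145838) = (240 + 316*375)/(9*(-494) - 1*145838) = (240 + 118500)/(-4446 - 145838) = 118740/(-150284) = 118740*(-1/150284) = -29685/37571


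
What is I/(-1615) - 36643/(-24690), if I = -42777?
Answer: 44613703/1594974 ≈ 27.971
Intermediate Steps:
I/(-1615) - 36643/(-24690) = -42777/(-1615) - 36643/(-24690) = -42777*(-1/1615) - 36643*(-1/24690) = 42777/1615 + 36643/24690 = 44613703/1594974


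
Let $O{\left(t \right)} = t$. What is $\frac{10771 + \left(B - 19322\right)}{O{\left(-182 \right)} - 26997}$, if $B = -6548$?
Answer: $\frac{15099}{27179} \approx 0.55554$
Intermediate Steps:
$\frac{10771 + \left(B - 19322\right)}{O{\left(-182 \right)} - 26997} = \frac{10771 - 25870}{-182 - 26997} = \frac{10771 - 25870}{-27179} = \left(-15099\right) \left(- \frac{1}{27179}\right) = \frac{15099}{27179}$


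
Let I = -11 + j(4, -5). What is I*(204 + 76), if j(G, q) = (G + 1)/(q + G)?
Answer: -4480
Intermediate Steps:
j(G, q) = (1 + G)/(G + q)
I = -16 (I = -11 + (1 + 4)/(4 - 5) = -11 + 5/(-1) = -11 - 1*5 = -11 - 5 = -16)
I*(204 + 76) = -16*(204 + 76) = -16*280 = -4480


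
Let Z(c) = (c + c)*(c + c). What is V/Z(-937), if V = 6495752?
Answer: 1623938/877969 ≈ 1.8497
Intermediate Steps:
Z(c) = 4*c² (Z(c) = (2*c)*(2*c) = 4*c²)
V/Z(-937) = 6495752/((4*(-937)²)) = 6495752/((4*877969)) = 6495752/3511876 = 6495752*(1/3511876) = 1623938/877969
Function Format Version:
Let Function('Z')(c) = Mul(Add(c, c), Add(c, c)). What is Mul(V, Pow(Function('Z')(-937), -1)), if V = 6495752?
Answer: Rational(1623938, 877969) ≈ 1.8497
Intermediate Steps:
Function('Z')(c) = Mul(4, Pow(c, 2)) (Function('Z')(c) = Mul(Mul(2, c), Mul(2, c)) = Mul(4, Pow(c, 2)))
Mul(V, Pow(Function('Z')(-937), -1)) = Mul(6495752, Pow(Mul(4, Pow(-937, 2)), -1)) = Mul(6495752, Pow(Mul(4, 877969), -1)) = Mul(6495752, Pow(3511876, -1)) = Mul(6495752, Rational(1, 3511876)) = Rational(1623938, 877969)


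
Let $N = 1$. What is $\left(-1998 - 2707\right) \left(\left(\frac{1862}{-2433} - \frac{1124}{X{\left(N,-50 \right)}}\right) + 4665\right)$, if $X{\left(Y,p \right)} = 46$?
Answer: $- \frac{1221599438915}{55959} \approx -2.183 \cdot 10^{7}$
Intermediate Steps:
$\left(-1998 - 2707\right) \left(\left(\frac{1862}{-2433} - \frac{1124}{X{\left(N,-50 \right)}}\right) + 4665\right) = \left(-1998 - 2707\right) \left(\left(\frac{1862}{-2433} - \frac{1124}{46}\right) + 4665\right) = - 4705 \left(\left(1862 \left(- \frac{1}{2433}\right) - \frac{562}{23}\right) + 4665\right) = - 4705 \left(\left(- \frac{1862}{2433} - \frac{562}{23}\right) + 4665\right) = - 4705 \left(- \frac{1410172}{55959} + 4665\right) = \left(-4705\right) \frac{259638563}{55959} = - \frac{1221599438915}{55959}$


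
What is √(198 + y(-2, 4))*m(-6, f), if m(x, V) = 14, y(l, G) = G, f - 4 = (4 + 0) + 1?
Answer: 14*√202 ≈ 198.98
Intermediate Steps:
f = 9 (f = 4 + ((4 + 0) + 1) = 4 + (4 + 1) = 4 + 5 = 9)
√(198 + y(-2, 4))*m(-6, f) = √(198 + 4)*14 = √202*14 = 14*√202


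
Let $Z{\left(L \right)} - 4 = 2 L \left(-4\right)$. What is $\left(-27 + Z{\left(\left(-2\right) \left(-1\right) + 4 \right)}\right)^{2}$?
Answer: $5041$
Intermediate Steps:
$Z{\left(L \right)} = 4 - 8 L$ ($Z{\left(L \right)} = 4 + 2 L \left(-4\right) = 4 - 8 L$)
$\left(-27 + Z{\left(\left(-2\right) \left(-1\right) + 4 \right)}\right)^{2} = \left(-27 + \left(4 - 8 \left(\left(-2\right) \left(-1\right) + 4\right)\right)\right)^{2} = \left(-27 + \left(4 - 8 \left(2 + 4\right)\right)\right)^{2} = \left(-27 + \left(4 - 48\right)\right)^{2} = \left(-27 - 44\right)^{2} = \left(-71\right)^{2} = 5041$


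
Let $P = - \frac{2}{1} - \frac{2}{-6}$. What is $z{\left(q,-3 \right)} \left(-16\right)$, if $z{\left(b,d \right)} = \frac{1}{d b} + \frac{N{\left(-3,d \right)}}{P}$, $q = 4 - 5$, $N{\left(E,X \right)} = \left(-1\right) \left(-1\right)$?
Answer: $\frac{64}{15} \approx 4.2667$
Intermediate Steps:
$N{\left(E,X \right)} = 1$
$P = - \frac{5}{3}$ ($P = \left(-2\right) 1 - - \frac{1}{3} = -2 + \frac{1}{3} = - \frac{5}{3} \approx -1.6667$)
$q = -1$ ($q = 4 - 5 = -1$)
$z{\left(b,d \right)} = - \frac{3}{5} + \frac{1}{b d}$ ($z{\left(b,d \right)} = \frac{1}{d b} + 1 \frac{1}{- \frac{5}{3}} = \frac{1}{b d} + 1 \left(- \frac{3}{5}\right) = \frac{1}{b d} - \frac{3}{5} = - \frac{3}{5} + \frac{1}{b d}$)
$z{\left(q,-3 \right)} \left(-16\right) = \left(- \frac{3}{5} + \frac{1}{\left(-1\right) \left(-3\right)}\right) \left(-16\right) = \left(- \frac{3}{5} - - \frac{1}{3}\right) \left(-16\right) = \left(- \frac{3}{5} + \frac{1}{3}\right) \left(-16\right) = \left(- \frac{4}{15}\right) \left(-16\right) = \frac{64}{15}$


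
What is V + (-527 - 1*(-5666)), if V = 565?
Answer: 5704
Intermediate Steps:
V + (-527 - 1*(-5666)) = 565 + (-527 - 1*(-5666)) = 565 + (-527 + 5666) = 565 + 5139 = 5704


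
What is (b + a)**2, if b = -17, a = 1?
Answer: 256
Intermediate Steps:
(b + a)**2 = (-17 + 1)**2 = (-16)**2 = 256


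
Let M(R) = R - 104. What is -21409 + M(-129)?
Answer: -21642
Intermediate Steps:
M(R) = -104 + R
-21409 + M(-129) = -21409 + (-104 - 129) = -21409 - 233 = -21642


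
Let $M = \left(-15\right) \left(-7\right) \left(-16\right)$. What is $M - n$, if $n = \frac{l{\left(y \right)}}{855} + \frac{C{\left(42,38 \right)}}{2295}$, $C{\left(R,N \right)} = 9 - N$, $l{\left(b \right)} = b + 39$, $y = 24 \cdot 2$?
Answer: $- \frac{73260286}{43605} \approx -1680.1$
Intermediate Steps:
$y = 48$
$l{\left(b \right)} = 39 + b$
$M = -1680$ ($M = 105 \left(-16\right) = -1680$)
$n = \frac{3886}{43605}$ ($n = \frac{39 + 48}{855} + \frac{9 - 38}{2295} = 87 \cdot \frac{1}{855} + \left(9 - 38\right) \frac{1}{2295} = \frac{29}{285} - \frac{29}{2295} = \frac{3886}{43605} \approx 0.089118$)
$M - n = -1680 - \frac{3886}{43605} = - \frac{73260286}{43605}$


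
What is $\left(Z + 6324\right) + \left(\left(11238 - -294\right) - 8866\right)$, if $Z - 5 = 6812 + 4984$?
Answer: $20791$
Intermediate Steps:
$Z = 11801$ ($Z = 5 + \left(6812 + 4984\right) = 5 + 11796 = 11801$)
$\left(Z + 6324\right) + \left(\left(11238 - -294\right) - 8866\right) = \left(11801 + 6324\right) + \left(\left(11238 - -294\right) - 8866\right) = 18125 + \left(\left(11238 + \left(319 - 25\right)\right) - 8866\right) = 18125 + \left(\left(11238 + 294\right) - 8866\right) = 18125 + \left(11532 - 8866\right) = 18125 + 2666 = 20791$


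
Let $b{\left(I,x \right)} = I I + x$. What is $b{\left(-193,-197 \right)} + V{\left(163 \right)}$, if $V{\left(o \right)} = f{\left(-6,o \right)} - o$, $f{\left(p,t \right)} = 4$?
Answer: $36893$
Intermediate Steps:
$b{\left(I,x \right)} = x + I^{2}$ ($b{\left(I,x \right)} = I^{2} + x = x + I^{2}$)
$V{\left(o \right)} = 4 - o$
$b{\left(-193,-197 \right)} + V{\left(163 \right)} = \left(-197 + \left(-193\right)^{2}\right) + \left(4 - 163\right) = \left(-197 + 37249\right) + \left(4 - 163\right) = 37052 - 159 = 36893$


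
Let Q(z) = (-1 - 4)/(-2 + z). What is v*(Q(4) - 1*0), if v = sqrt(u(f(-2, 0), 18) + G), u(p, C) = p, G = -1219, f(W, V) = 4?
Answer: -45*I*sqrt(15)/2 ≈ -87.142*I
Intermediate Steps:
Q(z) = -5/(-2 + z)
v = 9*I*sqrt(15) (v = sqrt(4 - 1219) = sqrt(-1215) = 9*I*sqrt(15) ≈ 34.857*I)
v*(Q(4) - 1*0) = (9*I*sqrt(15))*(-5/(-2 + 4) - 1*0) = (9*I*sqrt(15))*(-5/2 + 0) = (9*I*sqrt(15))*(-5/2) = -45*I*sqrt(15)/2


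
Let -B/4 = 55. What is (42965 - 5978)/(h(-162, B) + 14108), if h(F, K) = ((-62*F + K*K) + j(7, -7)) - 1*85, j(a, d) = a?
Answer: 12329/24158 ≈ 0.51035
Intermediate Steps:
B = -220 (B = -4*55 = -220)
h(F, K) = -78 + K**2 - 62*F (h(F, K) = ((-62*F + K*K) + 7) - 1*85 = ((-62*F + K**2) + 7) - 85 = ((K**2 - 62*F) + 7) - 85 = (7 + K**2 - 62*F) - 85 = -78 + K**2 - 62*F)
(42965 - 5978)/(h(-162, B) + 14108) = (42965 - 5978)/((-78 + (-220)**2 - 62*(-162)) + 14108) = 36987/((-78 + 48400 + 10044) + 14108) = 36987/(58366 + 14108) = 36987/72474 = 36987*(1/72474) = 12329/24158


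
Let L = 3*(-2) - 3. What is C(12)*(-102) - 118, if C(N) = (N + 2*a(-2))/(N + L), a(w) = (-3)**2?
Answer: -1138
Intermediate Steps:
a(w) = 9
L = -9 (L = -6 - 3 = -9)
C(N) = (18 + N)/(-9 + N) (C(N) = (N + 2*9)/(N - 9) = (N + 18)/(-9 + N) = (18 + N)/(-9 + N))
C(12)*(-102) - 118 = ((18 + 12)/(-9 + 12))*(-102) - 118 = (30/3)*(-102) - 118 = ((1/3)*30)*(-102) - 118 = 10*(-102) - 118 = -1020 - 118 = -1138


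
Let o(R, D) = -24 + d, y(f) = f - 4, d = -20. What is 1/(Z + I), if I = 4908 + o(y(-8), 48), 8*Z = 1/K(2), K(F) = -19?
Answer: 152/739327 ≈ 0.00020559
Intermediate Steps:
y(f) = -4 + f
o(R, D) = -44 (o(R, D) = -24 - 20 = -44)
Z = -1/152 (Z = (1/8)/(-19) = (1/8)*(-1/19) = -1/152 ≈ -0.0065789)
I = 4864 (I = 4908 - 44 = 4864)
1/(Z + I) = 1/(-1/152 + 4864) = 1/(739327/152) = 152/739327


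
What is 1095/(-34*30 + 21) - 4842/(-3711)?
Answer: 85957/411921 ≈ 0.20867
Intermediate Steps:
1095/(-34*30 + 21) - 4842/(-3711) = 1095/(-1020 + 21) - 4842*(-1/3711) = 1095/(-999) + 1614/1237 = 1095*(-1/999) + 1614/1237 = -365/333 + 1614/1237 = 85957/411921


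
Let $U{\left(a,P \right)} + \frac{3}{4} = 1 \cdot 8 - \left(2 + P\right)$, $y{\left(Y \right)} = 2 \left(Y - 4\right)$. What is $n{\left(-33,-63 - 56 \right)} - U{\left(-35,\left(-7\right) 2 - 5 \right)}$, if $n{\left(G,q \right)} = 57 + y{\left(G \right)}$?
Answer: $- \frac{165}{4} \approx -41.25$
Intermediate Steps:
$y{\left(Y \right)} = -8 + 2 Y$ ($y{\left(Y \right)} = 2 \left(-4 + Y\right) = -8 + 2 Y$)
$n{\left(G,q \right)} = 49 + 2 G$ ($n{\left(G,q \right)} = 57 + \left(-8 + 2 G\right) = 49 + 2 G$)
$U{\left(a,P \right)} = \frac{21}{4} - P$ ($U{\left(a,P \right)} = - \frac{3}{4} + \left(1 \cdot 8 - \left(2 + P\right)\right) = - \frac{3}{4} + \left(8 - \left(2 + P\right)\right) = - \frac{3}{4} - \left(-6 + P\right) = \frac{21}{4} - P$)
$n{\left(-33,-63 - 56 \right)} - U{\left(-35,\left(-7\right) 2 - 5 \right)} = \left(49 + 2 \left(-33\right)\right) - \left(\frac{21}{4} - \left(\left(-7\right) 2 - 5\right)\right) = \left(49 - 66\right) - \left(\frac{21}{4} - \left(-14 - 5\right)\right) = -17 - \left(\frac{21}{4} - -19\right) = -17 - \left(\frac{21}{4} + 19\right) = -17 - \frac{97}{4} = - \frac{165}{4}$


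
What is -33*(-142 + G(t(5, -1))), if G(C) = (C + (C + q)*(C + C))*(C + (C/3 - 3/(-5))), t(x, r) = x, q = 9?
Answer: -30085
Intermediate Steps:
G(C) = (⅗ + 4*C/3)*(C + 2*C*(9 + C)) (G(C) = (C + (C + 9)*(C + C))*(C + (C/3 - 3/(-5))) = (C + (9 + C)*(2*C))*(C + (C*(⅓) - 3*(-⅕))) = (C + 2*C*(9 + C))*(C + (C/3 + ⅗)) = (C + 2*C*(9 + C))*(C + (⅗ + C/3)) = (C + 2*C*(9 + C))*(⅗ + 4*C/3) = (⅗ + 4*C/3)*(C + 2*C*(9 + C)))
-33*(-142 + G(t(5, -1))) = -33*(-142 + (1/15)*5*(171 + 40*5² + 398*5)) = -33*(-142 + (1/15)*5*(171 + 40*25 + 1990)) = -33*(-142 + (1/15)*5*(171 + 1000 + 1990)) = -33*(-142 + (1/15)*5*3161) = -33*(-142 + 3161/3) = -33*2735/3 = -30085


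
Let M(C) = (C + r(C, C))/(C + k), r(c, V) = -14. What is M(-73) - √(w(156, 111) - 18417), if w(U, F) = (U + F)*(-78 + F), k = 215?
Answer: -87/142 - I*√9606 ≈ -0.61268 - 98.01*I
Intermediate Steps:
w(U, F) = (-78 + F)*(F + U) (w(U, F) = (F + U)*(-78 + F) = (-78 + F)*(F + U))
M(C) = (-14 + C)/(215 + C) (M(C) = (C - 14)/(C + 215) = (-14 + C)/(215 + C))
M(-73) - √(w(156, 111) - 18417) = (-14 - 73)/(215 - 73) - √((111² - 78*111 - 78*156 + 111*156) - 18417) = -87/142 - √((12321 - 8658 - 12168 + 17316) - 18417) = (1/142)*(-87) - √(8811 - 18417) = -87/142 - √(-9606) = -87/142 - I*√9606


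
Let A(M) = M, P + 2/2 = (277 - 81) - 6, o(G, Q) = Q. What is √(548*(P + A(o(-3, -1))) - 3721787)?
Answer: 149*I*√163 ≈ 1902.3*I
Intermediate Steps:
P = 189 (P = -1 + ((277 - 81) - 6) = -1 + (196 - 6) = -1 + 190 = 189)
√(548*(P + A(o(-3, -1))) - 3721787) = √(548*(189 - 1) - 3721787) = √(548*188 - 3721787) = √(103024 - 3721787) = √(-3618763) = 149*I*√163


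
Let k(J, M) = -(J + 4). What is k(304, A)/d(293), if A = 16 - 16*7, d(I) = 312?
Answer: -77/78 ≈ -0.98718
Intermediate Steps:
A = -96 (A = 16 - 112 = -96)
k(J, M) = -4 - J (k(J, M) = -(4 + J) = -4 - J)
k(304, A)/d(293) = (-4 - 1*304)/312 = (-4 - 304)*(1/312) = -308*1/312 = -77/78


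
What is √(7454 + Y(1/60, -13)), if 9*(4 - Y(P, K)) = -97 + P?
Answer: √60497085/90 ≈ 86.422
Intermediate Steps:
Y(P, K) = 133/9 - P/9 (Y(P, K) = 4 - (-97 + P)/9 = 4 + (97/9 - P/9) = 133/9 - P/9)
√(7454 + Y(1/60, -13)) = √(7454 + (133/9 - ⅑/60)) = √(7454 + (133/9 - ⅑*1/60)) = √(7454 + (133/9 - 1/540)) = √(7454 + 7979/540) = √(4033139/540) = √60497085/90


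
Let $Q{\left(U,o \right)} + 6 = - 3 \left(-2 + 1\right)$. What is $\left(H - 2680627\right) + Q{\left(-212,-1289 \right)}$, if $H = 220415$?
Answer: $-2460215$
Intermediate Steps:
$Q{\left(U,o \right)} = -3$ ($Q{\left(U,o \right)} = -6 - 3 \left(-2 + 1\right) = -6 - -3 = -6 + 3 = -3$)
$\left(H - 2680627\right) + Q{\left(-212,-1289 \right)} = \left(220415 - 2680627\right) - 3 = -2460212 - 3 = -2460215$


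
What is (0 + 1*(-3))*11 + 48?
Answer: 15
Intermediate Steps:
(0 + 1*(-3))*11 + 48 = (0 - 3)*11 + 48 = -3*11 + 48 = -33 + 48 = 15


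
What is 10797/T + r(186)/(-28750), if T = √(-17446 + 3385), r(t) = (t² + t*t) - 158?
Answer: -34517/14375 - 3599*I*√14061/4687 ≈ -2.4012 - 91.053*I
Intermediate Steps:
r(t) = -158 + 2*t² (r(t) = (t² + t²) - 158 = 2*t² - 158 = -158 + 2*t²)
T = I*√14061 (T = √(-14061) = I*√14061 ≈ 118.58*I)
10797/T + r(186)/(-28750) = 10797/((I*√14061)) + (-158 + 2*186²)/(-28750) = 10797*(-I*√14061/14061) + (-158 + 2*34596)*(-1/28750) = -3599*I*√14061/4687 + (-158 + 69192)*(-1/28750) = -3599*I*√14061/4687 + 69034*(-1/28750) = -3599*I*√14061/4687 - 34517/14375 = -34517/14375 - 3599*I*√14061/4687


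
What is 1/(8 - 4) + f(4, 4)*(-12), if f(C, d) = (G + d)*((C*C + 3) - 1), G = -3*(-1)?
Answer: -6047/4 ≈ -1511.8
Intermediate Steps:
G = 3
f(C, d) = (2 + C**2)*(3 + d) (f(C, d) = (3 + d)*((C*C + 3) - 1) = (3 + d)*((C**2 + 3) - 1) = (3 + d)*((3 + C**2) - 1) = (3 + d)*(2 + C**2) = (2 + C**2)*(3 + d))
1/(8 - 4) + f(4, 4)*(-12) = 1/(8 - 4) + (6 + 2*4 + 3*4**2 + 4*4**2)*(-12) = 1/4 + (6 + 8 + 3*16 + 4*16)*(-12) = 1/4 + (6 + 8 + 48 + 64)*(-12) = 1/4 + 126*(-12) = 1/4 - 1512 = -6047/4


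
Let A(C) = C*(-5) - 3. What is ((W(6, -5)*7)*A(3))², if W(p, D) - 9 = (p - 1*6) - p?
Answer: 142884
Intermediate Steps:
A(C) = -3 - 5*C (A(C) = -5*C - 3 = -3 - 5*C)
W(p, D) = 3 (W(p, D) = 9 + ((p - 1*6) - p) = 9 + ((p - 6) - p) = 9 + ((-6 + p) - p) = 9 - 6 = 3)
((W(6, -5)*7)*A(3))² = ((3*7)*(-3 - 5*3))² = (21*(-3 - 15))² = (21*(-18))² = (-378)² = 142884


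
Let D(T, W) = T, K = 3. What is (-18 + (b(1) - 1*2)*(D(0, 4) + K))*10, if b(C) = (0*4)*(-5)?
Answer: -240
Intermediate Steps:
b(C) = 0 (b(C) = 0*(-5) = 0)
(-18 + (b(1) - 1*2)*(D(0, 4) + K))*10 = (-18 + (0 - 1*2)*(0 + 3))*10 = (-18 + (0 - 2)*3)*10 = (-18 - 2*3)*10 = (-18 - 6)*10 = -24*10 = -240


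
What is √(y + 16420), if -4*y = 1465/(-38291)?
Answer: √27664497795/1298 ≈ 128.14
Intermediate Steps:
y = 1465/153164 (y = -1465/(4*(-38291)) = -1465*(-1)/(4*38291) = -¼*(-1465/38291) = 1465/153164 ≈ 0.0095649)
√(y + 16420) = √(1465/153164 + 16420) = √(2514954345/153164) = √27664497795/1298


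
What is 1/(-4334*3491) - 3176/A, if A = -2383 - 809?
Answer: 6006607219/6036867606 ≈ 0.99499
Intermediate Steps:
A = -3192
1/(-4334*3491) - 3176/A = 1/(-4334*3491) - 3176/(-3192) = -1/4334*1/3491 - 3176*(-1/3192) = -1/15129994 + 397/399 = 6006607219/6036867606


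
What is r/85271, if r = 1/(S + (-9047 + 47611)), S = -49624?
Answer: -1/943097260 ≈ -1.0603e-9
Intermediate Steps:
r = -1/11060 (r = 1/(-49624 + (-9047 + 47611)) = 1/(-49624 + 38564) = 1/(-11060) = -1/11060 ≈ -9.0416e-5)
r/85271 = -1/11060/85271 = -1/11060*1/85271 = -1/943097260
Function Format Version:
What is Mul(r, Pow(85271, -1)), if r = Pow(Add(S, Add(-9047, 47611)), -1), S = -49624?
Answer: Rational(-1, 943097260) ≈ -1.0603e-9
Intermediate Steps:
r = Rational(-1, 11060) (r = Pow(Add(-49624, Add(-9047, 47611)), -1) = Pow(Add(-49624, 38564), -1) = Pow(-11060, -1) = Rational(-1, 11060) ≈ -9.0416e-5)
Mul(r, Pow(85271, -1)) = Mul(Rational(-1, 11060), Pow(85271, -1)) = Mul(Rational(-1, 11060), Rational(1, 85271)) = Rational(-1, 943097260)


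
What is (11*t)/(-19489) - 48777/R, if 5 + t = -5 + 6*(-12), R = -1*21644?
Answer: 970137841/421819916 ≈ 2.2999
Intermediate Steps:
R = -21644
t = -82 (t = -5 + (-5 + 6*(-12)) = -5 + (-5 - 72) = -5 - 77 = -82)
(11*t)/(-19489) - 48777/R = (11*(-82))/(-19489) - 48777/(-21644) = -902*(-1/19489) - 48777*(-1/21644) = 902/19489 + 48777/21644 = 970137841/421819916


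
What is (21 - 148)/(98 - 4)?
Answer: -127/94 ≈ -1.3511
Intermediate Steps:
(21 - 148)/(98 - 4) = -127/94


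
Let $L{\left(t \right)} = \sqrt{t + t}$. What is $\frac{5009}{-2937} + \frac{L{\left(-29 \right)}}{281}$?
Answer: $- \frac{5009}{2937} + \frac{i \sqrt{58}}{281} \approx -1.7055 + 0.027102 i$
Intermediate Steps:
$L{\left(t \right)} = \sqrt{2} \sqrt{t}$ ($L{\left(t \right)} = \sqrt{2 t} = \sqrt{2} \sqrt{t}$)
$\frac{5009}{-2937} + \frac{L{\left(-29 \right)}}{281} = \frac{5009}{-2937} + \frac{\sqrt{2} \sqrt{-29}}{281} = 5009 \left(- \frac{1}{2937}\right) + \sqrt{2} i \sqrt{29} \cdot \frac{1}{281} = - \frac{5009}{2937} + i \sqrt{58} \cdot \frac{1}{281} = - \frac{5009}{2937} + \frac{i \sqrt{58}}{281}$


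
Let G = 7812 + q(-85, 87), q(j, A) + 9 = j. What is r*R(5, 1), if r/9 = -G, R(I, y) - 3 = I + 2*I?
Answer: -1250316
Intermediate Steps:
q(j, A) = -9 + j
R(I, y) = 3 + 3*I (R(I, y) = 3 + (I + 2*I) = 3 + 3*I)
G = 7718 (G = 7812 + (-9 - 85) = 7812 - 94 = 7718)
r = -69462 (r = 9*(-1*7718) = 9*(-7718) = -69462)
r*R(5, 1) = -69462*(3 + 3*5) = -69462*(3 + 15) = -69462*18 = -1250316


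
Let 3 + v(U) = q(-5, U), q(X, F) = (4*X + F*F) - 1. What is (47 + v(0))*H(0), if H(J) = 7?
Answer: 161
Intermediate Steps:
q(X, F) = -1 + F² + 4*X (q(X, F) = (4*X + F²) - 1 = (F² + 4*X) - 1 = -1 + F² + 4*X)
v(U) = -24 + U² (v(U) = -3 + (-1 + U² + 4*(-5)) = -3 + (-1 + U² - 20) = -3 + (-21 + U²) = -24 + U²)
(47 + v(0))*H(0) = (47 + (-24 + 0²))*7 = (47 + (-24 + 0))*7 = (47 - 24)*7 = 23*7 = 161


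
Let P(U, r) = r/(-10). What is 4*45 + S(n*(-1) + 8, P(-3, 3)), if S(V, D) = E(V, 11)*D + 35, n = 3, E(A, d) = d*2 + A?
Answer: 2069/10 ≈ 206.90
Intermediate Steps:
E(A, d) = A + 2*d (E(A, d) = 2*d + A = A + 2*d)
P(U, r) = -r/10 (P(U, r) = r*(-⅒) = -r/10)
S(V, D) = 35 + D*(22 + V) (S(V, D) = (V + 2*11)*D + 35 = (V + 22)*D + 35 = (22 + V)*D + 35 = D*(22 + V) + 35 = 35 + D*(22 + V))
4*45 + S(n*(-1) + 8, P(-3, 3)) = 4*45 + (35 + (-⅒*3)*(22 + (3*(-1) + 8))) = 180 + (35 - 3*(22 + (-3 + 8))/10) = 180 + (35 - 3*(22 + 5)/10) = 180 + (35 - 3/10*27) = 180 + (35 - 81/10) = 180 + 269/10 = 2069/10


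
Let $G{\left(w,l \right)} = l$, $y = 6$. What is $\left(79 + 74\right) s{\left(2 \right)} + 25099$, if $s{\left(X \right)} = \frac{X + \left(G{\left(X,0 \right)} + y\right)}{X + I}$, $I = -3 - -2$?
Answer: $26323$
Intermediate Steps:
$I = -1$ ($I = -3 + 2 = -1$)
$s{\left(X \right)} = \frac{6 + X}{-1 + X}$ ($s{\left(X \right)} = \frac{X + \left(0 + 6\right)}{X - 1} = \frac{X + 6}{-1 + X} = \frac{6 + X}{-1 + X}$)
$\left(79 + 74\right) s{\left(2 \right)} + 25099 = \left(79 + 74\right) \frac{6 + 2}{-1 + 2} + 25099 = 153 \cdot 1^{-1} \cdot 8 + 25099 = 153 \cdot 1 \cdot 8 + 25099 = 153 \cdot 8 + 25099 = 1224 + 25099 = 26323$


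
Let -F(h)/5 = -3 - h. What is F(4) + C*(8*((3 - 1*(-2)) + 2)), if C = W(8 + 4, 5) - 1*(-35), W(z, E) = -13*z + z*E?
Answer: -3381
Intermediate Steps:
W(z, E) = -13*z + E*z
F(h) = 15 + 5*h (F(h) = -5*(-3 - h) = 15 + 5*h)
C = -61 (C = (8 + 4)*(-13 + 5) - 1*(-35) = 12*(-8) + 35 = -96 + 35 = -61)
F(4) + C*(8*((3 - 1*(-2)) + 2)) = (15 + 5*4) - 488*((3 - 1*(-2)) + 2) = (15 + 20) - 488*((3 + 2) + 2) = 35 - 488*(5 + 2) = 35 - 488*7 = 35 - 61*56 = 35 - 3416 = -3381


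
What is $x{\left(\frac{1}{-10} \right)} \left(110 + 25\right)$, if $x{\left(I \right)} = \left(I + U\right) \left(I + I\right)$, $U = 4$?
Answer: $- \frac{1053}{10} \approx -105.3$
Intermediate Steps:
$x{\left(I \right)} = 2 I \left(4 + I\right)$ ($x{\left(I \right)} = \left(I + 4\right) \left(I + I\right) = \left(4 + I\right) 2 I = 2 I \left(4 + I\right)$)
$x{\left(\frac{1}{-10} \right)} \left(110 + 25\right) = \frac{2 \left(4 + \frac{1}{-10}\right)}{-10} \left(110 + 25\right) = 2 \left(- \frac{1}{10}\right) \left(4 - \frac{1}{10}\right) 135 = 2 \left(- \frac{1}{10}\right) \frac{39}{10} \cdot 135 = \left(- \frac{39}{50}\right) 135 = - \frac{1053}{10}$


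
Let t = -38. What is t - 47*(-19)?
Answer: 855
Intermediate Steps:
t - 47*(-19) = -38 - 47*(-19) = -38 + 893 = 855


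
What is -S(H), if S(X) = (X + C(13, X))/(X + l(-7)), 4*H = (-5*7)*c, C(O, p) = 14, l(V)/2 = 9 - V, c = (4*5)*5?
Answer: -287/281 ≈ -1.0214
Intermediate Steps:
c = 100 (c = 20*5 = 100)
l(V) = 18 - 2*V (l(V) = 2*(9 - V) = 18 - 2*V)
H = -875 (H = (-5*7*100)/4 = (-35*100)/4 = (1/4)*(-3500) = -875)
S(X) = (14 + X)/(32 + X) (S(X) = (X + 14)/(X + (18 - 2*(-7))) = (14 + X)/(X + (18 + 14)) = (14 + X)/(X + 32) = (14 + X)/(32 + X))
-S(H) = -(14 - 875)/(32 - 875) = -(-861)/(-843) = -(-1)*(-861)/843 = -1*287/281 = -287/281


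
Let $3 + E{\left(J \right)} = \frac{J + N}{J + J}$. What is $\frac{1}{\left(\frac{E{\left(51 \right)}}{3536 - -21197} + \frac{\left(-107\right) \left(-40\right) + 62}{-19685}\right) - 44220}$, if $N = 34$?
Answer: $- \frac{2921214630}{129176755538621} \approx -2.2614 \cdot 10^{-5}$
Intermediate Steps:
$E{\left(J \right)} = -3 + \frac{34 + J}{2 J}$ ($E{\left(J \right)} = -3 + \frac{J + 34}{J + J} = -3 + \frac{34 + J}{2 J}$)
$\frac{1}{\left(\frac{E{\left(51 \right)}}{3536 - -21197} + \frac{\left(-107\right) \left(-40\right) + 62}{-19685}\right) - 44220} = \frac{1}{\left(\frac{- \frac{5}{2} + \frac{17}{51}}{3536 - -21197} + \frac{\left(-107\right) \left(-40\right) + 62}{-19685}\right) - 44220} = \frac{1}{\left(\frac{- \frac{5}{2} + 17 \cdot \frac{1}{51}}{3536 + 21197} + \left(4280 + 62\right) \left(- \frac{1}{19685}\right)\right) - 44220} = \frac{1}{\left(\frac{- \frac{5}{2} + \frac{1}{3}}{24733} + 4342 \left(- \frac{1}{19685}\right)\right) - 44220} = \frac{1}{\left(\left(- \frac{13}{6}\right) \frac{1}{24733} - \frac{4342}{19685}\right) - 44220} = \frac{1}{\left(- \frac{13}{148398} - \frac{4342}{19685}\right) - 44220} = \frac{1}{- \frac{644600021}{2921214630} - 44220} = \frac{1}{- \frac{129176755538621}{2921214630}} = - \frac{2921214630}{129176755538621}$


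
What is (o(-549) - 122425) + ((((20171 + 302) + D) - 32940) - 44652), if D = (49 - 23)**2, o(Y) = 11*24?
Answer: -178604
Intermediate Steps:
o(Y) = 264
D = 676 (D = 26**2 = 676)
(o(-549) - 122425) + ((((20171 + 302) + D) - 32940) - 44652) = (264 - 122425) + ((((20171 + 302) + 676) - 32940) - 44652) = -122161 + (((20473 + 676) - 32940) - 44652) = -122161 + ((21149 - 32940) - 44652) = -122161 + (-11791 - 44652) = -122161 - 56443 = -178604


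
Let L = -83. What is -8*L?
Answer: 664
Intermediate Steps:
-8*L = -8*(-83) = 664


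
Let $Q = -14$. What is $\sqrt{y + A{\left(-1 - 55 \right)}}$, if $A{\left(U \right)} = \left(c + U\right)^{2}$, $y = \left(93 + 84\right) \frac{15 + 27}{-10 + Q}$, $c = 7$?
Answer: $\frac{\sqrt{8365}}{2} \approx 45.73$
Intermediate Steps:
$y = - \frac{1239}{4}$ ($y = \left(93 + 84\right) \frac{15 + 27}{-10 - 14} = 177 \frac{42}{-24} = 177 \cdot 42 \left(- \frac{1}{24}\right) = 177 \left(- \frac{7}{4}\right) = - \frac{1239}{4} \approx -309.75$)
$A{\left(U \right)} = \left(7 + U\right)^{2}$
$\sqrt{y + A{\left(-1 - 55 \right)}} = \sqrt{- \frac{1239}{4} + \left(7 - 56\right)^{2}} = \sqrt{- \frac{1239}{4} + \left(-49\right)^{2}} = \sqrt{- \frac{1239}{4} + 2401} = \sqrt{\frac{8365}{4}} = \frac{\sqrt{8365}}{2}$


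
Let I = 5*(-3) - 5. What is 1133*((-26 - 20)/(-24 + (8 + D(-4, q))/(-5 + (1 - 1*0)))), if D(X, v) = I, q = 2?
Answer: 52118/21 ≈ 2481.8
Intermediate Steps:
I = -20 (I = -15 - 5 = -20)
D(X, v) = -20
1133*((-26 - 20)/(-24 + (8 + D(-4, q))/(-5 + (1 - 1*0)))) = 1133*((-26 - 20)/(-24 + (8 - 20)/(-5 + (1 - 1*0)))) = 1133*(-46/(-24 - 12/(-5 + (1 + 0)))) = 1133*(-46/(-24 - 12/(-5 + 1))) = 1133*(-46/(-24 - 12/(-4))) = 1133*(-46/(-24 - 12*(-1/4))) = 1133*(-46/(-24 + 3)) = 1133*(-46/(-21)) = 1133*(-46*(-1/21)) = 1133*(46/21) = 52118/21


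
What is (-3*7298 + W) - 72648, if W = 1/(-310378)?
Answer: -29343756877/310378 ≈ -94542.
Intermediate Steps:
W = -1/310378 ≈ -3.2219e-6
(-3*7298 + W) - 72648 = (-3*7298 - 1/310378) - 72648 = (-21894 - 1/310378) - 72648 = -6795415933/310378 - 72648 = -29343756877/310378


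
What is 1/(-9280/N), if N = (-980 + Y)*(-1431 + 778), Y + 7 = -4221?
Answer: -425103/1160 ≈ -366.47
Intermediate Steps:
Y = -4228 (Y = -7 - 4221 = -4228)
N = 3400824 (N = (-980 - 4228)*(-1431 + 778) = -5208*(-653) = 3400824)
1/(-9280/N) = 1/(-9280/3400824) = 1/(-9280*1/3400824) = 1/(-1160/425103) = -425103/1160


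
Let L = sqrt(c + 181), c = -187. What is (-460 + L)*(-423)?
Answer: 194580 - 423*I*sqrt(6) ≈ 1.9458e+5 - 1036.1*I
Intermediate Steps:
L = I*sqrt(6) (L = sqrt(-187 + 181) = sqrt(-6) = I*sqrt(6) ≈ 2.4495*I)
(-460 + L)*(-423) = (-460 + I*sqrt(6))*(-423) = 194580 - 423*I*sqrt(6)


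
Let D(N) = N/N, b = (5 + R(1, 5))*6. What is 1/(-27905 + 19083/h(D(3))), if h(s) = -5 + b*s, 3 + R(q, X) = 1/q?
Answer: -13/343682 ≈ -3.7826e-5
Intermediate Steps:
R(q, X) = -3 + 1/q
b = 18 (b = (5 + (-3 + 1/1))*6 = (5 + (-3 + 1))*6 = (5 - 2)*6 = 3*6 = 18)
D(N) = 1
h(s) = -5 + 18*s
1/(-27905 + 19083/h(D(3))) = 1/(-27905 + 19083/(-5 + 18*1)) = 1/(-27905 + 19083/(-5 + 18)) = 1/(-27905 + 19083/13) = 1/(-343682/13) = -13/343682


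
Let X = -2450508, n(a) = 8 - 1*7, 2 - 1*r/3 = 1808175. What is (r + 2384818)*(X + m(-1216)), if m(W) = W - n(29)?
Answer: 7452510934225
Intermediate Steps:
r = -5424519 (r = 6 - 3*1808175 = 6 - 5424525 = -5424519)
n(a) = 1 (n(a) = 8 - 7 = 1)
m(W) = -1 + W (m(W) = W - 1*1 = W - 1 = -1 + W)
(r + 2384818)*(X + m(-1216)) = (-5424519 + 2384818)*(-2450508 + (-1 - 1216)) = -3039701*(-2450508 - 1217) = -3039701*(-2451725) = 7452510934225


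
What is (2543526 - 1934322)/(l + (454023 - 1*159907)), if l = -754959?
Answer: -609204/460843 ≈ -1.3219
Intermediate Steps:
(2543526 - 1934322)/(l + (454023 - 1*159907)) = (2543526 - 1934322)/(-754959 + (454023 - 1*159907)) = 609204/(-754959 + (454023 - 159907)) = 609204/(-754959 + 294116) = 609204/(-460843) = 609204*(-1/460843) = -609204/460843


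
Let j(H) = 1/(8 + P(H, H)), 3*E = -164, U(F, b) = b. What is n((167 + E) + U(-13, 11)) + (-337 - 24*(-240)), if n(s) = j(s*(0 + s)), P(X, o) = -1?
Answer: 37962/7 ≈ 5423.1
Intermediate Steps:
E = -164/3 (E = (1/3)*(-164) = -164/3 ≈ -54.667)
j(H) = 1/7 (j(H) = 1/(8 - 1) = 1/7)
n(s) = 1/7
n((167 + E) + U(-13, 11)) + (-337 - 24*(-240)) = 1/7 + (-337 - 24*(-240)) = 1/7 + (-337 + 5760) = 1/7 + 5423 = 37962/7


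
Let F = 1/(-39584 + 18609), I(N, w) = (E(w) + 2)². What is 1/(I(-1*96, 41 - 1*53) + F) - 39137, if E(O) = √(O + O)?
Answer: 4*(-4104507903*I - 1641797150*√6)/(167800*√6 + 419501*I) ≈ -39137.0 - 0.024994*I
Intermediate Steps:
E(O) = √2*√O (E(O) = √(2*O) = √2*√O)
I(N, w) = (2 + √2*√w)² (I(N, w) = (√2*√w + 2)² = (2 + √2*√w)²)
F = -1/20975 (F = 1/(-20975) = -1/20975 ≈ -4.7676e-5)
1/(I(-1*96, 41 - 1*53) + F) - 39137 = 1/((2 + √2*√(41 - 1*53))² - 1/20975) - 39137 = 1/((2 + √2*√(41 - 53))² - 1/20975) - 39137 = 1/((2 + √2*√(-12))² - 1/20975) - 39137 = 1/((2 + √2*(2*I*√3))² - 1/20975) - 39137 = 1/((2 + 2*I*√6)² - 1/20975) - 39137 = 1/(-1/20975 + (2 + 2*I*√6)²) - 39137 = -39137 + 1/(-1/20975 + (2 + 2*I*√6)²)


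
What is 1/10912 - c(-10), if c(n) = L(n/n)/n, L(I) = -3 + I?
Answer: -10907/54560 ≈ -0.19991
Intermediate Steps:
c(n) = -2/n (c(n) = (-3 + n/n)/n = (-3 + 1)/n = -2/n)
1/10912 - c(-10) = 1/10912 - (-2)/(-10) = 1/10912 - (-2)*(-1)/10 = 1/10912 - 1*⅕ = 1/10912 - ⅕ = -10907/54560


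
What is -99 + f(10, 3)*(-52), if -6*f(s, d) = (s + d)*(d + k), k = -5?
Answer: -973/3 ≈ -324.33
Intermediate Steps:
f(s, d) = -(-5 + d)*(d + s)/6 (f(s, d) = -(s + d)*(d - 5)/6 = -(d + s)*(-5 + d)/6 = -(-5 + d)*(d + s)/6)
-99 + f(10, 3)*(-52) = -99 + (-⅙*3² + (⅚)*3 + (⅚)*10 - ⅙*3*10)*(-52) = -99 + (-⅙*9 + 5/2 + 25/3 - 5)*(-52) = -99 + (-3/2 + 5/2 + 25/3 - 5)*(-52) = -99 + (13/3)*(-52) = -99 - 676/3 = -973/3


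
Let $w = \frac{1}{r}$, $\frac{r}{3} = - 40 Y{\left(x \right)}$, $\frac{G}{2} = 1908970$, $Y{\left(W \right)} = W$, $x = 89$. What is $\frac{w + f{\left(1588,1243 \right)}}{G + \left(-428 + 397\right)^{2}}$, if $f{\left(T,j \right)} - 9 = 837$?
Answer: $\frac{9035279}{40785862680} \approx 0.00022153$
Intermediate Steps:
$G = 3817940$ ($G = 2 \cdot 1908970 = 3817940$)
$f{\left(T,j \right)} = 846$ ($f{\left(T,j \right)} = 9 + 837 = 846$)
$r = -10680$ ($r = 3 \left(\left(-40\right) 89\right) = 3 \left(-3560\right) = -10680$)
$w = - \frac{1}{10680}$ ($w = \frac{1}{-10680} = - \frac{1}{10680} \approx -9.3633 \cdot 10^{-5}$)
$\frac{w + f{\left(1588,1243 \right)}}{G + \left(-428 + 397\right)^{2}} = \frac{- \frac{1}{10680} + 846}{3817940 + \left(-428 + 397\right)^{2}} = \frac{9035279}{10680 \left(3817940 + \left(-31\right)^{2}\right)} = \frac{9035279}{10680 \left(3817940 + 961\right)} = \frac{9035279}{10680 \cdot 3818901} = \frac{9035279}{10680} \cdot \frac{1}{3818901} = \frac{9035279}{40785862680}$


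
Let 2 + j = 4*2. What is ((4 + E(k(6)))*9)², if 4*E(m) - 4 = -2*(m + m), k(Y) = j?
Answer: 81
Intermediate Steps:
j = 6 (j = -2 + 4*2 = -2 + 8 = 6)
k(Y) = 6
E(m) = 1 - m (E(m) = 1 + (-2*(m + m))/4 = 1 + (-4*m)/4 = 1 - m)
((4 + E(k(6)))*9)² = ((4 + (1 - 1*6))*9)² = ((4 + (1 - 6))*9)² = ((4 - 5)*9)² = (-1*9)² = (-9)² = 81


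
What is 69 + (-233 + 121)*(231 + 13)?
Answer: -27259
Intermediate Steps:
69 + (-233 + 121)*(231 + 13) = 69 - 112*244 = 69 - 27328 = -27259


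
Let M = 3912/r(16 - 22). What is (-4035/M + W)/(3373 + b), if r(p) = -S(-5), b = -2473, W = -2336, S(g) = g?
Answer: -1017623/391200 ≈ -2.6013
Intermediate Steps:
r(p) = 5 (r(p) = -1*(-5) = 5)
M = 3912/5 ≈ 782.40
(-4035/M + W)/(3373 + b) = (-4035/3912/5 - 2336)/(3373 - 2473) = (-4035*5/3912 - 2336)/900 = (-6725/1304 - 2336)*(1/900) = -3052869/1304*1/900 = -1017623/391200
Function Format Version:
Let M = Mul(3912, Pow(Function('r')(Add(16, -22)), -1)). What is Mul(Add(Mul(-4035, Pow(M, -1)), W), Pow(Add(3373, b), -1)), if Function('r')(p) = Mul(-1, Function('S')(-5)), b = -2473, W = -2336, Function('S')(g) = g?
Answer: Rational(-1017623, 391200) ≈ -2.6013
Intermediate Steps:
Function('r')(p) = 5 (Function('r')(p) = Mul(-1, -5) = 5)
M = Rational(3912, 5) (M = Mul(3912, Pow(5, -1)) = Mul(3912, Rational(1, 5)) = Rational(3912, 5) ≈ 782.40)
Mul(Add(Mul(-4035, Pow(M, -1)), W), Pow(Add(3373, b), -1)) = Mul(Add(Mul(-4035, Pow(Rational(3912, 5), -1)), -2336), Pow(Add(3373, -2473), -1)) = Mul(Add(Mul(-4035, Rational(5, 3912)), -2336), Pow(900, -1)) = Mul(Add(Rational(-6725, 1304), -2336), Rational(1, 900)) = Mul(Rational(-3052869, 1304), Rational(1, 900)) = Rational(-1017623, 391200)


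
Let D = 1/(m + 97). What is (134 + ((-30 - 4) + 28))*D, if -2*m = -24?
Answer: 128/109 ≈ 1.1743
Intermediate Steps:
m = 12 (m = -½*(-24) = 12)
D = 1/109 (D = 1/(12 + 97) = 1/109 ≈ 0.0091743)
(134 + ((-30 - 4) + 28))*D = (134 + ((-30 - 4) + 28))*(1/109) = (134 + (-34 + 28))*(1/109) = (134 - 6)*(1/109) = 128*(1/109) = 128/109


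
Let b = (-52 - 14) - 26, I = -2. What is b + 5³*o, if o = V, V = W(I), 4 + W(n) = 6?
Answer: 158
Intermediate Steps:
W(n) = 2 (W(n) = -4 + 6 = 2)
V = 2
o = 2
b = -92 (b = -66 - 26 = -92)
b + 5³*o = -92 + 5³*2 = -92 + 125*2 = -92 + 250 = 158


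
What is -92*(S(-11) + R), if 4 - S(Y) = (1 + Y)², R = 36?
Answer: 5520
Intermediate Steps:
S(Y) = 4 - (1 + Y)²
-92*(S(-11) + R) = -92*((4 - (1 - 11)²) + 36) = -92*((4 - 1*(-10)²) + 36) = -92*((4 - 1*100) + 36) = -92*((4 - 100) + 36) = -92*(-96 + 36) = -92*(-60) = 5520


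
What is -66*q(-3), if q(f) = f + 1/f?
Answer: 220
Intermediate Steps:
-66*q(-3) = -66*(-3 + 1/(-3)) = -66*(-3 - 1/3) = -66*(-10/3) = 220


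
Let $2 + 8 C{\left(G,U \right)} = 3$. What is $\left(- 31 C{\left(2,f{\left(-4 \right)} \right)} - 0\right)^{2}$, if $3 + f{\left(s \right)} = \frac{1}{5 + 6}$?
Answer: $\frac{961}{64} \approx 15.016$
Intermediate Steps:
$f{\left(s \right)} = - \frac{32}{11}$ ($f{\left(s \right)} = -3 + \frac{1}{5 + 6} = -3 + \frac{1}{11} = - \frac{32}{11}$)
$C{\left(G,U \right)} = \frac{1}{8}$ ($C{\left(G,U \right)} = - \frac{1}{4} + \frac{1}{8} \cdot 3 = - \frac{1}{4} + \frac{3}{8} = \frac{1}{8}$)
$\left(- 31 C{\left(2,f{\left(-4 \right)} \right)} - 0\right)^{2} = \left(\left(-31\right) \frac{1}{8} - 0\right)^{2} = \left(- \frac{31}{8} + 0\right)^{2} = \left(- \frac{31}{8}\right)^{2} = \frac{961}{64}$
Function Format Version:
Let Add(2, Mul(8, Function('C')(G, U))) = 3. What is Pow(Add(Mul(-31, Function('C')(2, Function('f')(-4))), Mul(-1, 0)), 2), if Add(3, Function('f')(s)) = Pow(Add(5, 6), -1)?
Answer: Rational(961, 64) ≈ 15.016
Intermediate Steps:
Function('f')(s) = Rational(-32, 11) (Function('f')(s) = Add(-3, Pow(Add(5, 6), -1)) = Add(-3, Pow(11, -1)) = Add(-3, Rational(1, 11)) = Rational(-32, 11))
Function('C')(G, U) = Rational(1, 8) (Function('C')(G, U) = Add(Rational(-1, 4), Mul(Rational(1, 8), 3)) = Add(Rational(-1, 4), Rational(3, 8)) = Rational(1, 8))
Pow(Add(Mul(-31, Function('C')(2, Function('f')(-4))), Mul(-1, 0)), 2) = Pow(Add(Mul(-31, Rational(1, 8)), Mul(-1, 0)), 2) = Pow(Add(Rational(-31, 8), 0), 2) = Pow(Rational(-31, 8), 2) = Rational(961, 64)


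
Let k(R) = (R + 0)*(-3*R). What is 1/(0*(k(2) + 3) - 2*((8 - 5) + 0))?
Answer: -⅙ ≈ -0.16667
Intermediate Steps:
k(R) = -3*R² (k(R) = R*(-3*R) = -3*R²)
1/(0*(k(2) + 3) - 2*((8 - 5) + 0)) = 1/(0*(-3*2² + 3) - 2*((8 - 5) + 0)) = 1/(0*(-3*4 + 3) - 2*(3 + 0)) = 1/(0*(-12 + 3) - 2*3) = 1/(0*(-9) - 6) = 1/(0 - 6) = 1/(-6) = -⅙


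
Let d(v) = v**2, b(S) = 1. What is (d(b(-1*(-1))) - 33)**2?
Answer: 1024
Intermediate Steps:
(d(b(-1*(-1))) - 33)**2 = (1**2 - 33)**2 = (1 - 33)**2 = (-32)**2 = 1024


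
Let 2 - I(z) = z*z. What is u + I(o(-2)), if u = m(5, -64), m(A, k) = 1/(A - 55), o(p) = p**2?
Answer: -701/50 ≈ -14.020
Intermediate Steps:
m(A, k) = 1/(-55 + A)
I(z) = 2 - z**2 (I(z) = 2 - z*z = 2 - z**2)
u = -1/50 (u = 1/(-55 + 5) = 1/(-50) = -1/50 ≈ -0.020000)
u + I(o(-2)) = -1/50 + (2 - ((-2)**2)**2) = -1/50 + (2 - 1*4**2) = -1/50 + (2 - 1*16) = -1/50 + (2 - 16) = -1/50 - 14 = -701/50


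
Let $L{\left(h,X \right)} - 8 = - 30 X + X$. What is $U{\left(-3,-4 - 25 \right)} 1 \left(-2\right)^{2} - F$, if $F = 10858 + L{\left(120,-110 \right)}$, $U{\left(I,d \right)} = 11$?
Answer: $-14012$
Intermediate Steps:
$L{\left(h,X \right)} = 8 - 29 X$ ($L{\left(h,X \right)} = 8 + \left(- 30 X + X\right) = 8 - 29 X$)
$F = 14056$ ($F = 10858 + \left(8 - -3190\right) = 10858 + \left(8 + 3190\right) = 10858 + 3198 = 14056$)
$U{\left(-3,-4 - 25 \right)} 1 \left(-2\right)^{2} - F = 11 \cdot 1 \left(-2\right)^{2} - 14056 = 11 \cdot 4 - 14056 = 44 - 14056 = -14012$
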